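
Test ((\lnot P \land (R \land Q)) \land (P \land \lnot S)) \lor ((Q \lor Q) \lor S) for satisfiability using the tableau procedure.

Satisfiable

Initial set: {(((\lnot P \land (R \land Q)) \land (P \land \lnot S)) \lor ((Q \lor Q) \lor S))}.
(((\lnot P \land (R \land Q)) \land (P \land \lnot S)) \lor ((Q \lor Q) \lor S)): β-rule — branch into ((\lnot P \land (R \land Q)) \land (P \land \lnot S))  //  ((Q \lor Q) \lor S).
  branch 1 (add ((\lnot P \land (R \land Q)) \land (P \land \lnot S))):
    ((\lnot P \land (R \land Q)) \land (P \land \lnot S)): α-rule — add (\lnot P \land (R \land Q)), (P \land \lnot S).
    (\lnot P \land (R \land Q)): α-rule — add \lnot P, (R \land Q).
    (P \land \lnot S): α-rule — add P, \lnot S.
    × closes — contains both P and \lnot P.
  branch 2 (add ((Q \lor Q) \lor S)):
    ((Q \lor Q) \lor S): β-rule — branch into (Q \lor Q)  //  S.
      branch 2.1 (add (Q \lor Q)):
        (Q \lor Q): β-rule — branch into Q  //  Q.
          branch 2.1.1 (add Q):
            ○ open, literals {Q=T}.
          branch 2.1.2 (add Q):
            ○ open, literals {Q=T}.
      branch 2.2 (add S):
        ○ open, literals {S=T}.
1 branch closed, 3 open.
An open branch gives a satisfying assignment: Q=T.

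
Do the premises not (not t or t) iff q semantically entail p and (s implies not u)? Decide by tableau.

No

Initial set: {(not (not t or t) iff q); not (p and (s implies not u))}.
(not (not t or t) iff q): β-rule — branch into not (not t or t), q  //  not not (not t or t), not q.
  branch 1 (add not (not t or t), q):
    not (not t or t): α-rule — add not not t, not t.
    × closes — contains both t and not t.
  branch 2 (add not not (not t or t), not q):
    not (p and (s implies not u)): β-rule — branch into not p  //  not (s implies not u).
      branch 2.1 (add not p):
        not not (not t or t): β-rule — branch into not t  //  t.
          branch 2.1.1 (add not t):
            ○ open, literals {p=F, q=F, t=F}.
          branch 2.1.2 (add t):
            ○ open, literals {p=F, q=F, t=T}.
      branch 2.2 (add not (s implies not u)):
        not (s implies not u): α-rule — add s, not not u.
        not not (not t or t): β-rule — branch into not t  //  t.
          branch 2.2.1 (add not t):
            ○ open, literals {q=F, s=T, t=F, u=T}.
          branch 2.2.2 (add t):
            ○ open, literals {q=F, s=T, t=T, u=T}.
1 branch closed, 4 open.
An open branch gives a countermodel: p=F, q=F, t=F (unmentioned atoms arbitrary); the premises hold there but the conclusion fails.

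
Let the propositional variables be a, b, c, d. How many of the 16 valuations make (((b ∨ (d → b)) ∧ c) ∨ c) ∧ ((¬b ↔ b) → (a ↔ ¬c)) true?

8

Initial set: {((((b ∨ (d → b)) ∧ c) ∨ c) ∧ ((¬b ↔ b) → (a ↔ ¬c)))}.
((((b ∨ (d → b)) ∧ c) ∨ c) ∧ ((¬b ↔ b) → (a ↔ ¬c))): α-rule — add (((b ∨ (d → b)) ∧ c) ∨ c), ((¬b ↔ b) → (a ↔ ¬c)).
(((b ∨ (d → b)) ∧ c) ∨ c): β-rule — branch into ((b ∨ (d → b)) ∧ c)  //  c.
  branch 1 (add ((b ∨ (d → b)) ∧ c)):
    ((b ∨ (d → b)) ∧ c): α-rule — add (b ∨ (d → b)), c.
    ((¬b ↔ b) → (a ↔ ¬c)): β-rule — branch into ¬(¬b ↔ b)  //  (a ↔ ¬c).
      branch 1.1 (add ¬(¬b ↔ b)):
        (b ∨ (d → b)): β-rule — branch into b  //  (d → b).
          branch 1.1.1 (add b):
            ¬(¬b ↔ b): β-rule — branch into ¬b, ¬b  //  ¬¬b, b.
              branch 1.1.1.1 (add ¬b, ¬b):
                × closes — contains both b and ¬b.
              branch 1.1.1.2 (add ¬¬b, b):
                ○ open, literals {b=true, c=true}.
          branch 1.1.2 (add (d → b)):
            ¬(¬b ↔ b): β-rule — branch into ¬b, ¬b  //  ¬¬b, b.
              branch 1.1.2.1 (add ¬b, ¬b):
                (d → b): β-rule — branch into ¬d  //  b.
                  branch 1.1.2.1.1 (add ¬d):
                    ○ open, literals {b=false, c=true, d=false}.
                  branch 1.1.2.1.2 (add b):
                    × closes — contains both b and ¬b.
              branch 1.1.2.2 (add ¬¬b, b):
                (d → b): β-rule — branch into ¬d  //  b.
                  branch 1.1.2.2.1 (add ¬d):
                    ○ open, literals {b=true, c=true, d=false}.
                  branch 1.1.2.2.2 (add b):
                    ○ open, literals {b=true, c=true}.
      branch 1.2 (add (a ↔ ¬c)):
        (b ∨ (d → b)): β-rule — branch into b  //  (d → b).
          branch 1.2.1 (add b):
            (a ↔ ¬c): β-rule — branch into a, ¬c  //  ¬a, ¬¬c.
              branch 1.2.1.1 (add a, ¬c):
                × closes — contains both c and ¬c.
              branch 1.2.1.2 (add ¬a, ¬¬c):
                ○ open, literals {a=false, b=true, c=true}.
          branch 1.2.2 (add (d → b)):
            (a ↔ ¬c): β-rule — branch into a, ¬c  //  ¬a, ¬¬c.
              branch 1.2.2.1 (add a, ¬c):
                × closes — contains both c and ¬c.
              branch 1.2.2.2 (add ¬a, ¬¬c):
                (d → b): β-rule — branch into ¬d  //  b.
                  branch 1.2.2.2.1 (add ¬d):
                    ○ open, literals {a=false, c=true, d=false}.
                  branch 1.2.2.2.2 (add b):
                    ○ open, literals {a=false, b=true, c=true}.
  branch 2 (add c):
    ((¬b ↔ b) → (a ↔ ¬c)): β-rule — branch into ¬(¬b ↔ b)  //  (a ↔ ¬c).
      branch 2.1 (add ¬(¬b ↔ b)):
        ¬(¬b ↔ b): β-rule — branch into ¬b, ¬b  //  ¬¬b, b.
          branch 2.1.1 (add ¬b, ¬b):
            ○ open, literals {b=false, c=true}.
          branch 2.1.2 (add ¬¬b, b):
            ○ open, literals {b=true, c=true}.
      branch 2.2 (add (a ↔ ¬c)):
        (a ↔ ¬c): β-rule — branch into a, ¬c  //  ¬a, ¬¬c.
          branch 2.2.1 (add a, ¬c):
            × closes — contains both c and ¬c.
          branch 2.2.2 (add ¬a, ¬¬c):
            ○ open, literals {a=false, c=true}.
5 branches closed, 10 open.
Each open branch fixes some atoms; the unmentioned ones are free. Counting distinct full assignments: branch {b=true, c=true} (a, d) contributes 4 new; branch {b=false, c=true, d=false} (a) contributes 2 new; branch {b=true, c=true, d=false} (a) contributes 0 new; branch {b=true, c=true} (a, d) contributes 0 new; branch {a=false, b=true, c=true} (d) contributes 0 new; branch {a=false, c=true, d=false} (b) contributes 0 new; branch {a=false, b=true, c=true} (d) contributes 0 new; branch {b=false, c=true} (a, d) contributes 2 new; branch {b=true, c=true} (a, d) contributes 0 new; branch {a=false, c=true} (b, d) contributes 0 new. Total: 8.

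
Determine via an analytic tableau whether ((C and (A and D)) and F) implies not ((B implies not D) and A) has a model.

Satisfiable

Initial set: {(((C and (A and D)) and F) implies not ((B implies not D) and A))}.
(((C and (A and D)) and F) implies not ((B implies not D) and A)): β-rule — branch into not ((C and (A and D)) and F)  //  not ((B implies not D) and A).
  branch 1 (add not ((C and (A and D)) and F)):
    not ((C and (A and D)) and F): β-rule — branch into not (C and (A and D))  //  not F.
      branch 1.1 (add not (C and (A and D))):
        not (C and (A and D)): β-rule — branch into not C  //  not (A and D).
          branch 1.1.1 (add not C):
            ○ open, literals {C=0}.
          branch 1.1.2 (add not (A and D)):
            not (A and D): β-rule — branch into not A  //  not D.
              branch 1.1.2.1 (add not A):
                ○ open, literals {A=0}.
              branch 1.1.2.2 (add not D):
                ○ open, literals {D=0}.
      branch 1.2 (add not F):
        ○ open, literals {F=0}.
  branch 2 (add not ((B implies not D) and A)):
    not ((B implies not D) and A): β-rule — branch into not (B implies not D)  //  not A.
      branch 2.1 (add not (B implies not D)):
        not (B implies not D): α-rule — add B, not not D.
        ○ open, literals {B=1, D=1}.
      branch 2.2 (add not A):
        ○ open, literals {A=0}.
0 branches closed, 6 open.
An open branch gives a satisfying assignment: C=0.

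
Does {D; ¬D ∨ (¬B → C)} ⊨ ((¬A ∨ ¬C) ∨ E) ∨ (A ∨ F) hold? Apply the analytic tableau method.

Yes

Initial set: {T D; T (¬D ∨ (¬B → C)); F (((¬A ∨ ¬C) ∨ E) ∨ (A ∨ F))}.
F (((¬A ∨ ¬C) ∨ E) ∨ (A ∨ F)): α-rule — add F ((¬A ∨ ¬C) ∨ E), F (A ∨ F).
F ((¬A ∨ ¬C) ∨ E): α-rule — add F (¬A ∨ ¬C), F E.
F (A ∨ F): α-rule — add F A, F F.
F (¬A ∨ ¬C): α-rule — add F ¬A, F ¬C.
× closes — contains both A and ¬A.
All 1 branch closes.
Every branch closed, so the premises entail the conclusion.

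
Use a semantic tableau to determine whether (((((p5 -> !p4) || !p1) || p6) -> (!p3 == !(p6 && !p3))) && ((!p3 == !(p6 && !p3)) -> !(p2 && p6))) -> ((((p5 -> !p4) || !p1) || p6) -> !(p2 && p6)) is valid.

Valid

Assume the negation and expand:
Initial set: {!((((((p5 -> !p4) || !p1) || p6) -> (!p3 == !(p6 && !p3))) && ((!p3 == !(p6 && !p3)) -> !(p2 && p6))) -> ((((p5 -> !p4) || !p1) || p6) -> !(p2 && p6)))}.
!((((((p5 -> !p4) || !p1) || p6) -> (!p3 == !(p6 && !p3))) && ((!p3 == !(p6 && !p3)) -> !(p2 && p6))) -> ((((p5 -> !p4) || !p1) || p6) -> !(p2 && p6))): α-rule — add (((((p5 -> !p4) || !p1) || p6) -> (!p3 == !(p6 && !p3))) && ((!p3 == !(p6 && !p3)) -> !(p2 && p6))), !((((p5 -> !p4) || !p1) || p6) -> !(p2 && p6)).
(((((p5 -> !p4) || !p1) || p6) -> (!p3 == !(p6 && !p3))) && ((!p3 == !(p6 && !p3)) -> !(p2 && p6))): α-rule — add ((((p5 -> !p4) || !p1) || p6) -> (!p3 == !(p6 && !p3))), ((!p3 == !(p6 && !p3)) -> !(p2 && p6)).
!((((p5 -> !p4) || !p1) || p6) -> !(p2 && p6)): α-rule — add (((p5 -> !p4) || !p1) || p6), !!(p2 && p6).
!!(p2 && p6): α-rule — add p2, p6.
((((p5 -> !p4) || !p1) || p6) -> (!p3 == !(p6 && !p3))): β-rule — branch into !(((p5 -> !p4) || !p1) || p6)  //  (!p3 == !(p6 && !p3)).
  branch 1 (add !(((p5 -> !p4) || !p1) || p6)):
    !(((p5 -> !p4) || !p1) || p6): α-rule — add !((p5 -> !p4) || !p1), !p6.
    × closes — contains both p6 and !p6.
  branch 2 (add (!p3 == !(p6 && !p3))):
    ((!p3 == !(p6 && !p3)) -> !(p2 && p6)): β-rule — branch into !(!p3 == !(p6 && !p3))  //  !(p2 && p6).
      branch 2.1 (add !(!p3 == !(p6 && !p3))):
        (((p5 -> !p4) || !p1) || p6): β-rule — branch into ((p5 -> !p4) || !p1)  //  p6.
          branch 2.1.1 (add ((p5 -> !p4) || !p1)):
            (!p3 == !(p6 && !p3)): β-rule — branch into !p3, !(p6 && !p3)  //  !!p3, !!(p6 && !p3).
              branch 2.1.1.1 (add !p3, !(p6 && !p3)):
                !(!p3 == !(p6 && !p3)): β-rule — branch into !p3, !!(p6 && !p3)  //  !!p3, !(p6 && !p3).
                  branch 2.1.1.1.1 (add !p3, !!(p6 && !p3)):
                    !!(p6 && !p3): α-rule — add p6, !p3.
                    ((p5 -> !p4) || !p1): β-rule — branch into (p5 -> !p4)  //  !p1.
                      branch 2.1.1.1.1.1 (add (p5 -> !p4)):
                        !(p6 && !p3): β-rule — branch into !p6  //  !!p3.
                          branch 2.1.1.1.1.1.1 (add !p6):
                            × closes — contains both p6 and !p6.
                          branch 2.1.1.1.1.1.2 (add !!p3):
                            × closes — contains both p3 and !p3.
                      branch 2.1.1.1.1.2 (add !p1):
                        !(p6 && !p3): β-rule — branch into !p6  //  !!p3.
                          branch 2.1.1.1.1.2.1 (add !p6):
                            × closes — contains both p6 and !p6.
                          branch 2.1.1.1.1.2.2 (add !!p3):
                            × closes — contains both p3 and !p3.
                  branch 2.1.1.1.2 (add !!p3, !(p6 && !p3)):
                    × closes — contains both p3 and !p3.
              branch 2.1.1.2 (add !!p3, !!(p6 && !p3)):
                !!(p6 && !p3): α-rule — add p6, !p3.
                × closes — contains both p3 and !p3.
          branch 2.1.2 (add p6):
            (!p3 == !(p6 && !p3)): β-rule — branch into !p3, !(p6 && !p3)  //  !!p3, !!(p6 && !p3).
              branch 2.1.2.1 (add !p3, !(p6 && !p3)):
                !(!p3 == !(p6 && !p3)): β-rule — branch into !p3, !!(p6 && !p3)  //  !!p3, !(p6 && !p3).
                  branch 2.1.2.1.1 (add !p3, !!(p6 && !p3)):
                    !!(p6 && !p3): α-rule — add p6, !p3.
                    !(p6 && !p3): β-rule — branch into !p6  //  !!p3.
                      branch 2.1.2.1.1.1 (add !p6):
                        × closes — contains both p6 and !p6.
                      branch 2.1.2.1.1.2 (add !!p3):
                        × closes — contains both p3 and !p3.
                  branch 2.1.2.1.2 (add !!p3, !(p6 && !p3)):
                    × closes — contains both p3 and !p3.
              branch 2.1.2.2 (add !!p3, !!(p6 && !p3)):
                !!(p6 && !p3): α-rule — add p6, !p3.
                × closes — contains both p3 and !p3.
      branch 2.2 (add !(p2 && p6)):
        (((p5 -> !p4) || !p1) || p6): β-rule — branch into ((p5 -> !p4) || !p1)  //  p6.
          branch 2.2.1 (add ((p5 -> !p4) || !p1)):
            (!p3 == !(p6 && !p3)): β-rule — branch into !p3, !(p6 && !p3)  //  !!p3, !!(p6 && !p3).
              branch 2.2.1.1 (add !p3, !(p6 && !p3)):
                !(p2 && p6): β-rule — branch into !p2  //  !p6.
                  branch 2.2.1.1.1 (add !p2):
                    × closes — contains both p2 and !p2.
                  branch 2.2.1.1.2 (add !p6):
                    × closes — contains both p6 and !p6.
              branch 2.2.1.2 (add !!p3, !!(p6 && !p3)):
                !!(p6 && !p3): α-rule — add p6, !p3.
                × closes — contains both p3 and !p3.
          branch 2.2.2 (add p6):
            (!p3 == !(p6 && !p3)): β-rule — branch into !p3, !(p6 && !p3)  //  !!p3, !!(p6 && !p3).
              branch 2.2.2.1 (add !p3, !(p6 && !p3)):
                !(p2 && p6): β-rule — branch into !p2  //  !p6.
                  branch 2.2.2.1.1 (add !p2):
                    × closes — contains both p2 and !p2.
                  branch 2.2.2.1.2 (add !p6):
                    × closes — contains both p6 and !p6.
              branch 2.2.2.2 (add !!p3, !!(p6 && !p3)):
                !!(p6 && !p3): α-rule — add p6, !p3.
                × closes — contains both p3 and !p3.
All 17 branches close.
Every branch closed, so the negation is unsatisfiable and the formula is valid.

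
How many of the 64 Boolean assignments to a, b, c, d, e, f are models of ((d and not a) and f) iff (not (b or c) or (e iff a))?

Initial set: {(((d and not a) and f) iff (not (b or c) or (e iff a)))}.
(((d and not a) and f) iff (not (b or c) or (e iff a))): β-rule — branch into ((d and not a) and f), (not (b or c) or (e iff a))  //  not ((d and not a) and f), not (not (b or c) or (e iff a)).
  branch 1 (add ((d and not a) and f), (not (b or c) or (e iff a))):
    ((d and not a) and f): α-rule — add (d and not a), f.
    (d and not a): α-rule — add d, not a.
    (not (b or c) or (e iff a)): β-rule — branch into not (b or c)  //  (e iff a).
      branch 1.1 (add not (b or c)):
        not (b or c): α-rule — add not b, not c.
        ○ open, literals {a=0, b=0, c=0, d=1, f=1}.
      branch 1.2 (add (e iff a)):
        (e iff a): β-rule — branch into e, a  //  not e, not a.
          branch 1.2.1 (add e, a):
            × closes — contains both a and not a.
          branch 1.2.2 (add not e, not a):
            ○ open, literals {a=0, d=1, e=0, f=1}.
  branch 2 (add not ((d and not a) and f), not (not (b or c) or (e iff a))):
    not (not (b or c) or (e iff a)): α-rule — add not not (b or c), not (e iff a).
    not ((d and not a) and f): β-rule — branch into not (d and not a)  //  not f.
      branch 2.1 (add not (d and not a)):
        not not (b or c): β-rule — branch into b  //  c.
          branch 2.1.1 (add b):
            not (e iff a): β-rule — branch into e, not a  //  not e, a.
              branch 2.1.1.1 (add e, not a):
                not (d and not a): β-rule — branch into not d  //  not not a.
                  branch 2.1.1.1.1 (add not d):
                    ○ open, literals {a=0, b=1, d=0, e=1}.
                  branch 2.1.1.1.2 (add not not a):
                    × closes — contains both a and not a.
              branch 2.1.1.2 (add not e, a):
                not (d and not a): β-rule — branch into not d  //  not not a.
                  branch 2.1.1.2.1 (add not d):
                    ○ open, literals {a=1, b=1, d=0, e=0}.
                  branch 2.1.1.2.2 (add not not a):
                    ○ open, literals {a=1, b=1, e=0}.
          branch 2.1.2 (add c):
            not (e iff a): β-rule — branch into e, not a  //  not e, a.
              branch 2.1.2.1 (add e, not a):
                not (d and not a): β-rule — branch into not d  //  not not a.
                  branch 2.1.2.1.1 (add not d):
                    ○ open, literals {a=0, c=1, d=0, e=1}.
                  branch 2.1.2.1.2 (add not not a):
                    × closes — contains both a and not a.
              branch 2.1.2.2 (add not e, a):
                not (d and not a): β-rule — branch into not d  //  not not a.
                  branch 2.1.2.2.1 (add not d):
                    ○ open, literals {a=1, c=1, d=0, e=0}.
                  branch 2.1.2.2.2 (add not not a):
                    ○ open, literals {a=1, c=1, e=0}.
      branch 2.2 (add not f):
        not not (b or c): β-rule — branch into b  //  c.
          branch 2.2.1 (add b):
            not (e iff a): β-rule — branch into e, not a  //  not e, a.
              branch 2.2.1.1 (add e, not a):
                ○ open, literals {a=0, b=1, e=1, f=0}.
              branch 2.2.1.2 (add not e, a):
                ○ open, literals {a=1, b=1, e=0, f=0}.
          branch 2.2.2 (add c):
            not (e iff a): β-rule — branch into e, not a  //  not e, a.
              branch 2.2.2.1 (add e, not a):
                ○ open, literals {a=0, c=1, e=1, f=0}.
              branch 2.2.2.2 (add not e, a):
                ○ open, literals {a=1, c=1, e=0, f=0}.
3 branches closed, 12 open.
Each open branch fixes some atoms; the unmentioned ones are free. Counting distinct full assignments: branch {a=0, b=0, c=0, d=1, f=1} (e) contributes 2 new; branch {a=0, d=1, e=0, f=1} (b, c) contributes 3 new; branch {a=0, b=1, d=0, e=1} (c, f) contributes 4 new; branch {a=1, b=1, d=0, e=0} (c, f) contributes 4 new; branch {a=1, b=1, e=0} (c, d, f) contributes 4 new; branch {a=0, c=1, d=0, e=1} (b, f) contributes 2 new; branch {a=1, c=1, d=0, e=0} (b, f) contributes 2 new; branch {a=1, c=1, e=0} (b, d, f) contributes 2 new; branch {a=0, b=1, e=1, f=0} (c, d) contributes 2 new; branch {a=1, b=1, e=0, f=0} (c, d) contributes 0 new; branch {a=0, c=1, e=1, f=0} (b, d) contributes 1 new; branch {a=1, c=1, e=0, f=0} (b, d) contributes 0 new. Total: 26.

26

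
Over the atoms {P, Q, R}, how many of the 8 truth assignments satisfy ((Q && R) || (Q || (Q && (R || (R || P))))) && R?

Initial set: {(((Q && R) || (Q || (Q && (R || (R || P))))) && R)}.
(((Q && R) || (Q || (Q && (R || (R || P))))) && R): α-rule — add ((Q && R) || (Q || (Q && (R || (R || P))))), R.
((Q && R) || (Q || (Q && (R || (R || P))))): β-rule — branch into (Q && R)  //  (Q || (Q && (R || (R || P)))).
  branch 1 (add (Q && R)):
    (Q && R): α-rule — add Q, R.
    ○ open, literals {Q=1, R=1}.
  branch 2 (add (Q || (Q && (R || (R || P))))):
    (Q || (Q && (R || (R || P)))): β-rule — branch into Q  //  (Q && (R || (R || P))).
      branch 2.1 (add Q):
        ○ open, literals {Q=1, R=1}.
      branch 2.2 (add (Q && (R || (R || P)))):
        (Q && (R || (R || P))): α-rule — add Q, (R || (R || P)).
        (R || (R || P)): β-rule — branch into R  //  (R || P).
          branch 2.2.1 (add R):
            ○ open, literals {Q=1, R=1}.
          branch 2.2.2 (add (R || P)):
            (R || P): β-rule — branch into R  //  P.
              branch 2.2.2.1 (add R):
                ○ open, literals {Q=1, R=1}.
              branch 2.2.2.2 (add P):
                ○ open, literals {P=1, Q=1, R=1}.
0 branches closed, 5 open.
Each open branch fixes some atoms; the unmentioned ones are free. Counting distinct full assignments: branch {Q=1, R=1} (P) contributes 2 new; branch {Q=1, R=1} (P) contributes 0 new; branch {Q=1, R=1} (P) contributes 0 new; branch {Q=1, R=1} (P) contributes 0 new; branch {P=1, Q=1, R=1} (none free) contributes 0 new. Total: 2.

2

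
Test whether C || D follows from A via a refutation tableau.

No

Initial set: {A; !(C || D)}.
!(C || D): α-rule — add !C, !D.
○ open, literals {A=1, C=0, D=0}.
0 branches closed, 1 open.
An open branch gives a countermodel: A=1, C=0, D=0 (unmentioned atoms arbitrary); the premises hold there but the conclusion fails.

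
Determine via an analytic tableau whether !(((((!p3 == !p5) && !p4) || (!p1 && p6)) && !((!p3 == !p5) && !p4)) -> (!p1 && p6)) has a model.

Initial set: {T !(((((!p3 == !p5) && !p4) || (!p1 && p6)) && !((!p3 == !p5) && !p4)) -> (!p1 && p6))}.
T !(((((!p3 == !p5) && !p4) || (!p1 && p6)) && !((!p3 == !p5) && !p4)) -> (!p1 && p6)): α-rule — add T ((((!p3 == !p5) && !p4) || (!p1 && p6)) && !((!p3 == !p5) && !p4)), F (!p1 && p6).
T ((((!p3 == !p5) && !p4) || (!p1 && p6)) && !((!p3 == !p5) && !p4)): α-rule — add T (((!p3 == !p5) && !p4) || (!p1 && p6)), T !((!p3 == !p5) && !p4).
F (!p1 && p6): β-rule — branch into F !p1  //  F p6.
  branch 1 (add F !p1):
    T (((!p3 == !p5) && !p4) || (!p1 && p6)): β-rule — branch into T ((!p3 == !p5) && !p4)  //  T (!p1 && p6).
      branch 1.1 (add T ((!p3 == !p5) && !p4)):
        T ((!p3 == !p5) && !p4): α-rule — add T (!p3 == !p5), T !p4.
        T !((!p3 == !p5) && !p4): β-rule — branch into F (!p3 == !p5)  //  F !p4.
          branch 1.1.1 (add F (!p3 == !p5)):
            T (!p3 == !p5): β-rule — branch into T !p3, T !p5  //  F !p3, F !p5.
              branch 1.1.1.1 (add T !p3, T !p5):
                F (!p3 == !p5): β-rule — branch into T !p3, F !p5  //  F !p3, T !p5.
                  branch 1.1.1.1.1 (add T !p3, F !p5):
                    × closes — contains both p5 and !p5.
                  branch 1.1.1.1.2 (add F !p3, T !p5):
                    × closes — contains both p3 and !p3.
              branch 1.1.1.2 (add F !p3, F !p5):
                F (!p3 == !p5): β-rule — branch into T !p3, F !p5  //  F !p3, T !p5.
                  branch 1.1.1.2.1 (add T !p3, F !p5):
                    × closes — contains both p3 and !p3.
                  branch 1.1.1.2.2 (add F !p3, T !p5):
                    × closes — contains both p5 and !p5.
          branch 1.1.2 (add F !p4):
            × closes — contains both p4 and !p4.
      branch 1.2 (add T (!p1 && p6)):
        T (!p1 && p6): α-rule — add T !p1, T p6.
        × closes — contains both p1 and !p1.
  branch 2 (add F p6):
    T (((!p3 == !p5) && !p4) || (!p1 && p6)): β-rule — branch into T ((!p3 == !p5) && !p4)  //  T (!p1 && p6).
      branch 2.1 (add T ((!p3 == !p5) && !p4)):
        T ((!p3 == !p5) && !p4): α-rule — add T (!p3 == !p5), T !p4.
        T !((!p3 == !p5) && !p4): β-rule — branch into F (!p3 == !p5)  //  F !p4.
          branch 2.1.1 (add F (!p3 == !p5)):
            T (!p3 == !p5): β-rule — branch into T !p3, T !p5  //  F !p3, F !p5.
              branch 2.1.1.1 (add T !p3, T !p5):
                F (!p3 == !p5): β-rule — branch into T !p3, F !p5  //  F !p3, T !p5.
                  branch 2.1.1.1.1 (add T !p3, F !p5):
                    × closes — contains both p5 and !p5.
                  branch 2.1.1.1.2 (add F !p3, T !p5):
                    × closes — contains both p3 and !p3.
              branch 2.1.1.2 (add F !p3, F !p5):
                F (!p3 == !p5): β-rule — branch into T !p3, F !p5  //  F !p3, T !p5.
                  branch 2.1.1.2.1 (add T !p3, F !p5):
                    × closes — contains both p3 and !p3.
                  branch 2.1.1.2.2 (add F !p3, T !p5):
                    × closes — contains both p5 and !p5.
          branch 2.1.2 (add F !p4):
            × closes — contains both p4 and !p4.
      branch 2.2 (add T (!p1 && p6)):
        T (!p1 && p6): α-rule — add T !p1, T p6.
        × closes — contains both p6 and !p6.
All 12 branches close.
Every branch closed; the formula is unsatisfiable.

Unsatisfiable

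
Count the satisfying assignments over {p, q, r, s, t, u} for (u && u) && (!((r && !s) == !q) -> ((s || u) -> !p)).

24

Initial set: {((u && u) && (!((r && !s) == !q) -> ((s || u) -> !p)))}.
((u && u) && (!((r && !s) == !q) -> ((s || u) -> !p))): α-rule — add (u && u), (!((r && !s) == !q) -> ((s || u) -> !p)).
(u && u): α-rule — add u, u.
(!((r && !s) == !q) -> ((s || u) -> !p)): β-rule — branch into !!((r && !s) == !q)  //  ((s || u) -> !p).
  branch 1 (add !!((r && !s) == !q)):
    !!((r && !s) == !q): β-rule — branch into (r && !s), !q  //  !(r && !s), !!q.
      branch 1.1 (add (r && !s), !q):
        (r && !s): α-rule — add r, !s.
        ○ open, literals {q=0, r=1, s=0, u=1}.
      branch 1.2 (add !(r && !s), !!q):
        !(r && !s): β-rule — branch into !r  //  !!s.
          branch 1.2.1 (add !r):
            ○ open, literals {q=1, r=0, u=1}.
          branch 1.2.2 (add !!s):
            ○ open, literals {q=1, s=1, u=1}.
  branch 2 (add ((s || u) -> !p)):
    ((s || u) -> !p): β-rule — branch into !(s || u)  //  !p.
      branch 2.1 (add !(s || u)):
        !(s || u): α-rule — add !s, !u.
        × closes — contains both u and !u.
      branch 2.2 (add !p):
        ○ open, literals {p=0, u=1}.
1 branch closed, 4 open.
Each open branch fixes some atoms; the unmentioned ones are free. Counting distinct full assignments: branch {q=0, r=1, s=0, u=1} (p, t) contributes 4 new; branch {q=1, r=0, u=1} (p, s, t) contributes 8 new; branch {q=1, s=1, u=1} (p, r, t) contributes 4 new; branch {p=0, u=1} (q, r, s, t) contributes 8 new. Total: 24.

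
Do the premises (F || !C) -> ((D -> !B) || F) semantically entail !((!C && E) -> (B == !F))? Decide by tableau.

Initial set: {((F || !C) -> ((D -> !B) || F)); !!((!C && E) -> (B == !F))}.
((F || !C) -> ((D -> !B) || F)): β-rule — branch into !(F || !C)  //  ((D -> !B) || F).
  branch 1 (add !(F || !C)):
    !(F || !C): α-rule — add !F, !!C.
    !!((!C && E) -> (B == !F)): β-rule — branch into !(!C && E)  //  (B == !F).
      branch 1.1 (add !(!C && E)):
        !(!C && E): β-rule — branch into !!C  //  !E.
          branch 1.1.1 (add !!C):
            ○ open, literals {C=true, F=false}.
          branch 1.1.2 (add !E):
            ○ open, literals {C=true, E=false, F=false}.
      branch 1.2 (add (B == !F)):
        (B == !F): β-rule — branch into B, !F  //  !B, !!F.
          branch 1.2.1 (add B, !F):
            ○ open, literals {B=true, C=true, F=false}.
          branch 1.2.2 (add !B, !!F):
            × closes — contains both F and !F.
  branch 2 (add ((D -> !B) || F)):
    !!((!C && E) -> (B == !F)): β-rule — branch into !(!C && E)  //  (B == !F).
      branch 2.1 (add !(!C && E)):
        ((D -> !B) || F): β-rule — branch into (D -> !B)  //  F.
          branch 2.1.1 (add (D -> !B)):
            !(!C && E): β-rule — branch into !!C  //  !E.
              branch 2.1.1.1 (add !!C):
                (D -> !B): β-rule — branch into !D  //  !B.
                  branch 2.1.1.1.1 (add !D):
                    ○ open, literals {C=true, D=false}.
                  branch 2.1.1.1.2 (add !B):
                    ○ open, literals {B=false, C=true}.
              branch 2.1.1.2 (add !E):
                (D -> !B): β-rule — branch into !D  //  !B.
                  branch 2.1.1.2.1 (add !D):
                    ○ open, literals {D=false, E=false}.
                  branch 2.1.1.2.2 (add !B):
                    ○ open, literals {B=false, E=false}.
          branch 2.1.2 (add F):
            !(!C && E): β-rule — branch into !!C  //  !E.
              branch 2.1.2.1 (add !!C):
                ○ open, literals {C=true, F=true}.
              branch 2.1.2.2 (add !E):
                ○ open, literals {E=false, F=true}.
      branch 2.2 (add (B == !F)):
        ((D -> !B) || F): β-rule — branch into (D -> !B)  //  F.
          branch 2.2.1 (add (D -> !B)):
            (B == !F): β-rule — branch into B, !F  //  !B, !!F.
              branch 2.2.1.1 (add B, !F):
                (D -> !B): β-rule — branch into !D  //  !B.
                  branch 2.2.1.1.1 (add !D):
                    ○ open, literals {B=true, D=false, F=false}.
                  branch 2.2.1.1.2 (add !B):
                    × closes — contains both B and !B.
              branch 2.2.1.2 (add !B, !!F):
                (D -> !B): β-rule — branch into !D  //  !B.
                  branch 2.2.1.2.1 (add !D):
                    ○ open, literals {B=false, D=false, F=true}.
                  branch 2.2.1.2.2 (add !B):
                    ○ open, literals {B=false, F=true}.
          branch 2.2.2 (add F):
            (B == !F): β-rule — branch into B, !F  //  !B, !!F.
              branch 2.2.2.1 (add B, !F):
                × closes — contains both F and !F.
              branch 2.2.2.2 (add !B, !!F):
                ○ open, literals {B=false, F=true}.
3 branches closed, 13 open.
An open branch gives a countermodel: C=true, F=false (unmentioned atoms arbitrary); the premises hold there but the conclusion fails.

No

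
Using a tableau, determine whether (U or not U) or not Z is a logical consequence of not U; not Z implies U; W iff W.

Yes

Initial set: {not U; (not Z implies U); (W iff W); not ((U or not U) or not Z)}.
not ((U or not U) or not Z): α-rule — add not (U or not U), not not Z.
not (U or not U): α-rule — add not U, not not U.
× closes — contains both U and not U.
All 1 branch closes.
Every branch closed, so the premises entail the conclusion.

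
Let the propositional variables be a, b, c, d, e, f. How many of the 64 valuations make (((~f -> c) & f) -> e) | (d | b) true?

Initial set: {((((~f -> c) & f) -> e) | (d | b))}.
((((~f -> c) & f) -> e) | (d | b)): β-rule — branch into (((~f -> c) & f) -> e)  //  (d | b).
  branch 1 (add (((~f -> c) & f) -> e)):
    (((~f -> c) & f) -> e): β-rule — branch into ~((~f -> c) & f)  //  e.
      branch 1.1 (add ~((~f -> c) & f)):
        ~((~f -> c) & f): β-rule — branch into ~(~f -> c)  //  ~f.
          branch 1.1.1 (add ~(~f -> c)):
            ~(~f -> c): α-rule — add ~f, ~c.
            ○ open, literals {c=F, f=F}.
          branch 1.1.2 (add ~f):
            ○ open, literals {f=F}.
      branch 1.2 (add e):
        ○ open, literals {e=T}.
  branch 2 (add (d | b)):
    (d | b): β-rule — branch into d  //  b.
      branch 2.1 (add d):
        ○ open, literals {d=T}.
      branch 2.2 (add b):
        ○ open, literals {b=T}.
0 branches closed, 5 open.
Each open branch fixes some atoms; the unmentioned ones are free. Counting distinct full assignments: branch {c=F, f=F} (a, b, d, e) contributes 16 new; branch {f=F} (a, b, c, d, e) contributes 16 new; branch {e=T} (a, b, c, d, f) contributes 16 new; branch {d=T} (a, b, c, e, f) contributes 8 new; branch {b=T} (a, c, d, e, f) contributes 4 new. Total: 60.

60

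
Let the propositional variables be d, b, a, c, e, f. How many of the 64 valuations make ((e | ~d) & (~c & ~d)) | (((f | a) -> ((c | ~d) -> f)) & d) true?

Initial set: {(((e | ~d) & (~c & ~d)) | (((f | a) -> ((c | ~d) -> f)) & d))}.
(((e | ~d) & (~c & ~d)) | (((f | a) -> ((c | ~d) -> f)) & d)): β-rule — branch into ((e | ~d) & (~c & ~d))  //  (((f | a) -> ((c | ~d) -> f)) & d).
  branch 1 (add ((e | ~d) & (~c & ~d))):
    ((e | ~d) & (~c & ~d)): α-rule — add (e | ~d), (~c & ~d).
    (~c & ~d): α-rule — add ~c, ~d.
    (e | ~d): β-rule — branch into e  //  ~d.
      branch 1.1 (add e):
        ○ open, literals {c=0, d=0, e=1}.
      branch 1.2 (add ~d):
        ○ open, literals {c=0, d=0}.
  branch 2 (add (((f | a) -> ((c | ~d) -> f)) & d)):
    (((f | a) -> ((c | ~d) -> f)) & d): α-rule — add ((f | a) -> ((c | ~d) -> f)), d.
    ((f | a) -> ((c | ~d) -> f)): β-rule — branch into ~(f | a)  //  ((c | ~d) -> f).
      branch 2.1 (add ~(f | a)):
        ~(f | a): α-rule — add ~f, ~a.
        ○ open, literals {a=0, d=1, f=0}.
      branch 2.2 (add ((c | ~d) -> f)):
        ((c | ~d) -> f): β-rule — branch into ~(c | ~d)  //  f.
          branch 2.2.1 (add ~(c | ~d)):
            ~(c | ~d): α-rule — add ~c, ~~d.
            ○ open, literals {c=0, d=1}.
          branch 2.2.2 (add f):
            ○ open, literals {d=1, f=1}.
0 branches closed, 5 open.
Each open branch fixes some atoms; the unmentioned ones are free. Counting distinct full assignments: branch {c=0, d=0, e=1} (b, a, f) contributes 8 new; branch {c=0, d=0} (b, a, e, f) contributes 8 new; branch {a=0, d=1, f=0} (b, c, e) contributes 8 new; branch {c=0, d=1} (b, a, e, f) contributes 12 new; branch {d=1, f=1} (b, a, c, e) contributes 8 new. Total: 44.

44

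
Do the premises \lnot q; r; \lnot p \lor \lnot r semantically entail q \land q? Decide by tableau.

No

Initial set: {\lnot q; r; (\lnot p \lor \lnot r); \lnot (q \land q)}.
(\lnot p \lor \lnot r): β-rule — branch into \lnot p  //  \lnot r.
  branch 1 (add \lnot p):
    \lnot (q \land q): β-rule — branch into \lnot q  //  \lnot q.
      branch 1.1 (add \lnot q):
        ○ open, literals {p=F, q=F, r=T}.
      branch 1.2 (add \lnot q):
        ○ open, literals {p=F, q=F, r=T}.
  branch 2 (add \lnot r):
    × closes — contains both r and \lnot r.
1 branch closed, 2 open.
An open branch gives a countermodel: p=F, q=F, r=T (unmentioned atoms arbitrary); the premises hold there but the conclusion fails.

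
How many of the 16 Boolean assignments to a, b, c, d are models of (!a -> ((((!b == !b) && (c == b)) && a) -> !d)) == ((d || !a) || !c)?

14

Initial set: {((!a -> ((((!b == !b) && (c == b)) && a) -> !d)) == ((d || !a) || !c))}.
((!a -> ((((!b == !b) && (c == b)) && a) -> !d)) == ((d || !a) || !c)): β-rule — branch into (!a -> ((((!b == !b) && (c == b)) && a) -> !d)), ((d || !a) || !c)  //  !(!a -> ((((!b == !b) && (c == b)) && a) -> !d)), !((d || !a) || !c).
  branch 1 (add (!a -> ((((!b == !b) && (c == b)) && a) -> !d)), ((d || !a) || !c)):
    (!a -> ((((!b == !b) && (c == b)) && a) -> !d)): β-rule — branch into !!a  //  ((((!b == !b) && (c == b)) && a) -> !d).
      branch 1.1 (add !!a):
        ((d || !a) || !c): β-rule — branch into (d || !a)  //  !c.
          branch 1.1.1 (add (d || !a)):
            (d || !a): β-rule — branch into d  //  !a.
              branch 1.1.1.1 (add d):
                ○ open, literals {a=true, d=true}.
              branch 1.1.1.2 (add !a):
                × closes — contains both a and !a.
          branch 1.1.2 (add !c):
            ○ open, literals {a=true, c=false}.
      branch 1.2 (add ((((!b == !b) && (c == b)) && a) -> !d)):
        ((d || !a) || !c): β-rule — branch into (d || !a)  //  !c.
          branch 1.2.1 (add (d || !a)):
            ((((!b == !b) && (c == b)) && a) -> !d): β-rule — branch into !(((!b == !b) && (c == b)) && a)  //  !d.
              branch 1.2.1.1 (add !(((!b == !b) && (c == b)) && a)):
                (d || !a): β-rule — branch into d  //  !a.
                  branch 1.2.1.1.1 (add d):
                    !(((!b == !b) && (c == b)) && a): β-rule — branch into !((!b == !b) && (c == b))  //  !a.
                      branch 1.2.1.1.1.1 (add !((!b == !b) && (c == b))):
                        !((!b == !b) && (c == b)): β-rule — branch into !(!b == !b)  //  !(c == b).
                          branch 1.2.1.1.1.1.1 (add !(!b == !b)):
                            !(!b == !b): β-rule — branch into !b, !!b  //  !!b, !b.
                              branch 1.2.1.1.1.1.1.1 (add !b, !!b):
                                × closes — contains both b and !b.
                              branch 1.2.1.1.1.1.1.2 (add !!b, !b):
                                × closes — contains both b and !b.
                          branch 1.2.1.1.1.1.2 (add !(c == b)):
                            !(c == b): β-rule — branch into c, !b  //  !c, b.
                              branch 1.2.1.1.1.1.2.1 (add c, !b):
                                ○ open, literals {b=false, c=true, d=true}.
                              branch 1.2.1.1.1.1.2.2 (add !c, b):
                                ○ open, literals {b=true, c=false, d=true}.
                      branch 1.2.1.1.1.2 (add !a):
                        ○ open, literals {a=false, d=true}.
                  branch 1.2.1.1.2 (add !a):
                    !(((!b == !b) && (c == b)) && a): β-rule — branch into !((!b == !b) && (c == b))  //  !a.
                      branch 1.2.1.1.2.1 (add !((!b == !b) && (c == b))):
                        !((!b == !b) && (c == b)): β-rule — branch into !(!b == !b)  //  !(c == b).
                          branch 1.2.1.1.2.1.1 (add !(!b == !b)):
                            !(!b == !b): β-rule — branch into !b, !!b  //  !!b, !b.
                              branch 1.2.1.1.2.1.1.1 (add !b, !!b):
                                × closes — contains both b and !b.
                              branch 1.2.1.1.2.1.1.2 (add !!b, !b):
                                × closes — contains both b and !b.
                          branch 1.2.1.1.2.1.2 (add !(c == b)):
                            !(c == b): β-rule — branch into c, !b  //  !c, b.
                              branch 1.2.1.1.2.1.2.1 (add c, !b):
                                ○ open, literals {a=false, b=false, c=true}.
                              branch 1.2.1.1.2.1.2.2 (add !c, b):
                                ○ open, literals {a=false, b=true, c=false}.
                      branch 1.2.1.1.2.2 (add !a):
                        ○ open, literals {a=false}.
              branch 1.2.1.2 (add !d):
                (d || !a): β-rule — branch into d  //  !a.
                  branch 1.2.1.2.1 (add d):
                    × closes — contains both d and !d.
                  branch 1.2.1.2.2 (add !a):
                    ○ open, literals {a=false, d=false}.
          branch 1.2.2 (add !c):
            ((((!b == !b) && (c == b)) && a) -> !d): β-rule — branch into !(((!b == !b) && (c == b)) && a)  //  !d.
              branch 1.2.2.1 (add !(((!b == !b) && (c == b)) && a)):
                !(((!b == !b) && (c == b)) && a): β-rule — branch into !((!b == !b) && (c == b))  //  !a.
                  branch 1.2.2.1.1 (add !((!b == !b) && (c == b))):
                    !((!b == !b) && (c == b)): β-rule — branch into !(!b == !b)  //  !(c == b).
                      branch 1.2.2.1.1.1 (add !(!b == !b)):
                        !(!b == !b): β-rule — branch into !b, !!b  //  !!b, !b.
                          branch 1.2.2.1.1.1.1 (add !b, !!b):
                            × closes — contains both b and !b.
                          branch 1.2.2.1.1.1.2 (add !!b, !b):
                            × closes — contains both b and !b.
                      branch 1.2.2.1.1.2 (add !(c == b)):
                        !(c == b): β-rule — branch into c, !b  //  !c, b.
                          branch 1.2.2.1.1.2.1 (add c, !b):
                            × closes — contains both c and !c.
                          branch 1.2.2.1.1.2.2 (add !c, b):
                            ○ open, literals {b=true, c=false}.
                  branch 1.2.2.1.2 (add !a):
                    ○ open, literals {a=false, c=false}.
              branch 1.2.2.2 (add !d):
                ○ open, literals {c=false, d=false}.
  branch 2 (add !(!a -> ((((!b == !b) && (c == b)) && a) -> !d)), !((d || !a) || !c)):
    !(!a -> ((((!b == !b) && (c == b)) && a) -> !d)): α-rule — add !a, !((((!b == !b) && (c == b)) && a) -> !d).
    !((d || !a) || !c): α-rule — add !(d || !a), !!c.
    !((((!b == !b) && (c == b)) && a) -> !d): α-rule — add (((!b == !b) && (c == b)) && a), !!d.
    !(d || !a): α-rule — add !d, !!a.
    × closes — contains both d and !d.
10 branches closed, 12 open.
Each open branch fixes some atoms; the unmentioned ones are free. Counting distinct full assignments: branch {a=true, d=true} (b, c) contributes 4 new; branch {a=true, c=false} (b, d) contributes 2 new; branch {b=false, c=true, d=true} (a) contributes 1 new; branch {b=true, c=false, d=true} (a) contributes 1 new; branch {a=false, d=true} (b, c) contributes 2 new; branch {a=false, b=false, c=true} (d) contributes 1 new; branch {a=false, b=true, c=false} (d) contributes 1 new; branch {a=false} (b, c, d) contributes 2 new; branch {a=false, d=false} (b, c) contributes 0 new; branch {b=true, c=false} (a, d) contributes 0 new; branch {a=false, c=false} (b, d) contributes 0 new; branch {c=false, d=false} (a, b) contributes 0 new. Total: 14.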